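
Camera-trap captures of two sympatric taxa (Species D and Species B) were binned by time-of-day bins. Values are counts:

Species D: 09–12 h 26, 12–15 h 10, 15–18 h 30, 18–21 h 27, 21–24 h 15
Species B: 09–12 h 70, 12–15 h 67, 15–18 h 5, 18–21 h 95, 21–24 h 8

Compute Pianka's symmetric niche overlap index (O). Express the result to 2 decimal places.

0.76

Proportions for Species D (n=108): 26/108=0.2407, 10/108=0.0926, 30/108=0.2778, 27/108=0.2500, 15/108=0.1389
Proportions for Species B (n=245): 70/245=0.2857, 67/245=0.2735, 5/245=0.0204, 95/245=0.3878, 8/245=0.0327
Σ p₁ᵢp₂ᵢ = 0.068768 + 0.025326 + 0.005667 + 0.096950 + 0.004542 = 0.201253
Σp_1ᵢ² = 0.2407² + 0.0926² + 0.2778² + 0.2500² + 0.1389² = 0.057936 + 0.008575 + 0.077173 + 0.062500 + 0.019293 = 0.225477
Σp_2ᵢ² = 0.2857² + 0.2735² + 0.0204² + 0.3878² + 0.0327² = 0.081624 + 0.074802 + 0.000416 + 0.150389 + 0.001069 = 0.308300
O = 0.201253 / √(0.225477 × 0.308300) = 0.201253 / 0.2636561 = 0.7633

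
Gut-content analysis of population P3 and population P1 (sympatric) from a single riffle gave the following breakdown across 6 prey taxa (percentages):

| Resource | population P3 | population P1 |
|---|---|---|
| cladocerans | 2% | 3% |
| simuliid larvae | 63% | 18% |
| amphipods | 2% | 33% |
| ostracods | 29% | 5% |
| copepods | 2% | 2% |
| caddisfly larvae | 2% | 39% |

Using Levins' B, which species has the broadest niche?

Convert percentages to proportions (divide by 100).
Σp_P3ᵢ² = 0.02² + 0.63² + 0.02² + 0.29² + 0.02² + 0.02² = 0.0004 + 0.3969 + 0.0004 + 0.0841 + 0.0004 + 0.0004 = 0.4826
B_P3 = 1 / 0.4826 = 2.0721
Σp_P1ᵢ² = 0.03² + 0.18² + 0.33² + 0.05² + 0.02² + 0.39² = 0.0009 + 0.0324 + 0.1089 + 0.0025 + 0.0004 + 0.1521 = 0.2972
B_P1 = 1 / 0.2972 = 3.3647
Highest B → broadest niche (most generalist): population P1 (B = 3.36).

population P1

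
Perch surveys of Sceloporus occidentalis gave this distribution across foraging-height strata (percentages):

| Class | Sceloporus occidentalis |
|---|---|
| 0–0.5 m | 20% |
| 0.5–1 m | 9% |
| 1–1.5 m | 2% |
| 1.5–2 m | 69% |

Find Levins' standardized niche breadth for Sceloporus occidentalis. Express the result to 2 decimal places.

0.30

Convert percentages to proportions (divide by 100).
Σpᵢ² = 0.20² + 0.09² + 0.02² + 0.69² = 0.0400 + 0.0081 + 0.0004 + 0.4761 = 0.5246
B = 1 / 0.5246 = 1.9062
Bₛ = (B − 1)/(n − 1) = (1.9062 − 1)/(4 − 1) = 0.9062/3 = 0.3021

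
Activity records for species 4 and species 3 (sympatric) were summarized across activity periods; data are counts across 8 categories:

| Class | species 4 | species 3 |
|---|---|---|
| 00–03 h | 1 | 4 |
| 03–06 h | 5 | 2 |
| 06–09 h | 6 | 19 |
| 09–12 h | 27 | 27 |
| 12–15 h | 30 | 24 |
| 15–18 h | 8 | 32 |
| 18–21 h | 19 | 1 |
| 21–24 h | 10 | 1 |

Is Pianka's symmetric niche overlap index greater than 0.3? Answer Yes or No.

Proportions for species 4 (n=106): 1/106=0.0094, 5/106=0.0472, 6/106=0.0566, 27/106=0.2547, 30/106=0.2830, 8/106=0.0755, 19/106=0.1792, 10/106=0.0943
Proportions for species 3 (n=110): 4/110=0.0364, 2/110=0.0182, 19/110=0.1727, 27/110=0.2455, 24/110=0.2182, 32/110=0.2909, 1/110=0.0091, 1/110=0.0091
Σ p₁ᵢp₂ᵢ = 0.000342 + 0.000859 + 0.009775 + 0.062529 + 0.061751 + 0.021963 + 0.001631 + 0.000858 = 0.159708
Σp_1ᵢ² = 0.0094² + 0.0472² + 0.0566² + 0.2547² + 0.2830² + 0.0755² + 0.1792² + 0.0943² = 0.000088 + 0.002228 + 0.003204 + 0.064872 + 0.080089 + 0.005700 + 0.032113 + 0.008892 = 0.197186
Σp_2ᵢ² = 0.0364² + 0.0182² + 0.1727² + 0.2455² + 0.2182² + 0.2909² + 0.0091² + 0.0091² = 0.001325 + 0.000331 + 0.029825 + 0.060270 + 0.047611 + 0.084623 + 0.000083 + 0.000083 = 0.224151
O = 0.159708 / √(0.197186 × 0.224151) = 0.159708 / 0.2102366 = 0.7597
O = 0.7597 > 0.3 → Yes.

Yes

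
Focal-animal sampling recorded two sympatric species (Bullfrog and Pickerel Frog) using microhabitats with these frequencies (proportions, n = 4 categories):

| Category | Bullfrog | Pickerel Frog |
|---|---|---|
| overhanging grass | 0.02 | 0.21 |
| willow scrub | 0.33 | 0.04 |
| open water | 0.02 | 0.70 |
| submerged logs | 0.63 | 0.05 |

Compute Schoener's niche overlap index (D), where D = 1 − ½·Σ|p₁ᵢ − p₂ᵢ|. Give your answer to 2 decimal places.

0.13

Σ|p₁ᵢ − p₂ᵢ| = 0.19 + 0.29 + 0.68 + 0.58 = 1.74
D = 1 − ½ × 1.74 = 1 − 0.870 = 0.1300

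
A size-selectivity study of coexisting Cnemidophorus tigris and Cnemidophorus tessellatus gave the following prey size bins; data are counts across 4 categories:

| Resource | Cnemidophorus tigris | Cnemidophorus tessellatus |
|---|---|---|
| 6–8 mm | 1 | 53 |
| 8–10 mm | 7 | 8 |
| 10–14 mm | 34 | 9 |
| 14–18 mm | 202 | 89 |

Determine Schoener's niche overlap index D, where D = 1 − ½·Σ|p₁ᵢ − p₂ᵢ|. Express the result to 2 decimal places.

Proportions for Cnemidophorus tigris (n=244): 1/244=0.0041, 7/244=0.0287, 34/244=0.1393, 202/244=0.8279
Proportions for Cnemidophorus tessellatus (n=159): 53/159=0.3333, 8/159=0.0503, 9/159=0.0566, 89/159=0.5597
Σ|p₁ᵢ − p₂ᵢ| = 0.3292 + 0.0216 + 0.0827 + 0.2682 = 0.7017
D = 1 − ½ × 0.7017 = 1 − 0.35085 = 0.64915

0.65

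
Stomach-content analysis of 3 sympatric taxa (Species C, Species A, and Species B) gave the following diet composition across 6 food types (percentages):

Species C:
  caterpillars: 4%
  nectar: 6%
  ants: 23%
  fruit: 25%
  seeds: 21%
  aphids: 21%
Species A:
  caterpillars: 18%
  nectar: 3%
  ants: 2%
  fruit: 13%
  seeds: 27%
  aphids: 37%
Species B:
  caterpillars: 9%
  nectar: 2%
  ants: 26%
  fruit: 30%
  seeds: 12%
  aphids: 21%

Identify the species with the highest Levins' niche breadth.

Convert percentages to proportions (divide by 100).
Σp_Cᵢ² = 0.04² + 0.06² + 0.23² + 0.25² + 0.21² + 0.21² = 0.0016 + 0.0036 + 0.0529 + 0.0625 + 0.0441 + 0.0441 = 0.2088
B_C = 1 / 0.2088 = 4.7893
Σp_Aᵢ² = 0.18² + 0.03² + 0.02² + 0.13² + 0.27² + 0.37² = 0.0324 + 0.0009 + 0.0004 + 0.0169 + 0.0729 + 0.1369 = 0.2604
B_A = 1 / 0.2604 = 3.8402
Σp_Bᵢ² = 0.09² + 0.02² + 0.26² + 0.30² + 0.12² + 0.21² = 0.0081 + 0.0004 + 0.0676 + 0.0900 + 0.0144 + 0.0441 = 0.2246
B_B = 1 / 0.2246 = 4.4524
Highest B → broadest niche (most generalist): Species C (B = 4.79).

Species C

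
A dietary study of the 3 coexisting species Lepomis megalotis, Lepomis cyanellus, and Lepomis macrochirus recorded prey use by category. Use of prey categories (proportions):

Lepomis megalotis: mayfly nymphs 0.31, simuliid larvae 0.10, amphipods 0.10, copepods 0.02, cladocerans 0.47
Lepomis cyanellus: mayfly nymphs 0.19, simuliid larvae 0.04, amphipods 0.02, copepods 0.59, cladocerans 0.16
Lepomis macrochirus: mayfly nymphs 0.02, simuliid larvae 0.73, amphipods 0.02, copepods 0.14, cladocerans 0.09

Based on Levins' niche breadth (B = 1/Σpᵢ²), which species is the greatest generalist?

Σp_megaᵢ² = 0.31² + 0.10² + 0.10² + 0.02² + 0.47² = 0.0961 + 0.0100 + 0.0100 + 0.0004 + 0.2209 = 0.3374
B_mega = 1 / 0.3374 = 2.9638
Σp_cyanᵢ² = 0.19² + 0.04² + 0.02² + 0.59² + 0.16² = 0.0361 + 0.0016 + 0.0004 + 0.3481 + 0.0256 = 0.4118
B_cyan = 1 / 0.4118 = 2.4284
Σp_macrᵢ² = 0.02² + 0.73² + 0.02² + 0.14² + 0.09² = 0.0004 + 0.5329 + 0.0004 + 0.0196 + 0.0081 = 0.5614
B_macr = 1 / 0.5614 = 1.7813
Highest B → broadest niche (most generalist): Lepomis megalotis (B = 2.96).

Lepomis megalotis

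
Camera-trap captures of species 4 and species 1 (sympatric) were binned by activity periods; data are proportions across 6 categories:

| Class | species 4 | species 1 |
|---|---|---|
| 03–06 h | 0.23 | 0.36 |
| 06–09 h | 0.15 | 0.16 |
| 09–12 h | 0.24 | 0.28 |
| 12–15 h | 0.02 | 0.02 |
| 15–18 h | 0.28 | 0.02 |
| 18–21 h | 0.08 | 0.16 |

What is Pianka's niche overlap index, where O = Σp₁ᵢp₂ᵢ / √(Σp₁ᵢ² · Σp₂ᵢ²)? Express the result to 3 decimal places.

Σ p₁ᵢp₂ᵢ = 0.0828 + 0.0240 + 0.0672 + 0.0004 + 0.0056 + 0.0128 = 0.1928
Σp_1ᵢ² = 0.23² + 0.15² + 0.24² + 0.02² + 0.28² + 0.08² = 0.0529 + 0.0225 + 0.0576 + 0.0004 + 0.0784 + 0.0064 = 0.2182
Σp_2ᵢ² = 0.36² + 0.16² + 0.28² + 0.02² + 0.02² + 0.16² = 0.1296 + 0.0256 + 0.0784 + 0.0004 + 0.0004 + 0.0256 = 0.2600
O = 0.1928 / √(0.2182 × 0.2600) = 0.1928 / 0.238185 = 0.80945

0.809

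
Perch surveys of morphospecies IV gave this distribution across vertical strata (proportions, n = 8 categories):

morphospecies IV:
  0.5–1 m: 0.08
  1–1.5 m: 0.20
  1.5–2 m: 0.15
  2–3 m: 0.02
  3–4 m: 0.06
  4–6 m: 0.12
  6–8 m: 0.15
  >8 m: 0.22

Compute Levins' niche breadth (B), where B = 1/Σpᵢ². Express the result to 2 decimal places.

Σpᵢ² = 0.08² + 0.20² + 0.15² + 0.02² + 0.06² + 0.12² + 0.15² + 0.22² = 0.0064 + 0.0400 + 0.0225 + 0.0004 + 0.0036 + 0.0144 + 0.0225 + 0.0484 = 0.1582
B = 1 / 0.1582 = 6.3211

6.32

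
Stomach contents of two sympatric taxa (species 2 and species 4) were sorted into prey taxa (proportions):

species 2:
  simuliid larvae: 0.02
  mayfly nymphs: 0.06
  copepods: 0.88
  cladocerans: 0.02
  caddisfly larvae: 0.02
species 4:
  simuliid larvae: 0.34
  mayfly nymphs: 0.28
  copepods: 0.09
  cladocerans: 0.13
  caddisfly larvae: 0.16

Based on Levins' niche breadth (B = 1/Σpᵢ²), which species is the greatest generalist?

Σp_2ᵢ² = 0.02² + 0.06² + 0.88² + 0.02² + 0.02² = 0.0004 + 0.0036 + 0.7744 + 0.0004 + 0.0004 = 0.7792
B_2 = 1 / 0.7792 = 1.2834
Σp_4ᵢ² = 0.34² + 0.28² + 0.09² + 0.13² + 0.16² = 0.1156 + 0.0784 + 0.0081 + 0.0169 + 0.0256 = 0.2446
B_4 = 1 / 0.2446 = 4.0883
Highest B → broadest niche (most generalist): species 4 (B = 4.09).

species 4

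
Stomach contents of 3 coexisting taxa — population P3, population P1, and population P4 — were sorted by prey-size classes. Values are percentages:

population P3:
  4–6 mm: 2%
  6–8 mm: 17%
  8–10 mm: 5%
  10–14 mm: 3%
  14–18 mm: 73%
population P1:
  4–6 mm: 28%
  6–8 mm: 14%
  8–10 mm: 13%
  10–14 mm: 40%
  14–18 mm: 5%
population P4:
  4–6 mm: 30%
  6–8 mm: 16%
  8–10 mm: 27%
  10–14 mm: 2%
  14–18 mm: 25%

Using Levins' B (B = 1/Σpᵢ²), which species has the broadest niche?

Convert percentages to proportions (divide by 100).
Σp_P3ᵢ² = 0.02² + 0.17² + 0.05² + 0.03² + 0.73² = 0.0004 + 0.0289 + 0.0025 + 0.0009 + 0.5329 = 0.5656
B_P3 = 1 / 0.5656 = 1.7680
Σp_P1ᵢ² = 0.28² + 0.14² + 0.13² + 0.40² + 0.05² = 0.0784 + 0.0196 + 0.0169 + 0.1600 + 0.0025 = 0.2774
B_P1 = 1 / 0.2774 = 3.6049
Σp_P4ᵢ² = 0.30² + 0.16² + 0.27² + 0.02² + 0.25² = 0.0900 + 0.0256 + 0.0729 + 0.0004 + 0.0625 = 0.2514
B_P4 = 1 / 0.2514 = 3.9777
Highest B → broadest niche (most generalist): population P4 (B = 3.98).

population P4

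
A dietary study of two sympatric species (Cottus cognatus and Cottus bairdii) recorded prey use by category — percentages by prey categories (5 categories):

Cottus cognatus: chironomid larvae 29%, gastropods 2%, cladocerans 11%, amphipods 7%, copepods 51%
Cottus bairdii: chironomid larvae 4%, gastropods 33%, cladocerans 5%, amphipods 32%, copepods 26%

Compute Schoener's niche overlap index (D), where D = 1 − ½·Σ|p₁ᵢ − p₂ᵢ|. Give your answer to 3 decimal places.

Convert percentages to proportions (divide by 100).
Σ|p₁ᵢ − p₂ᵢ| = 0.25 + 0.31 + 0.06 + 0.25 + 0.25 = 1.12
D = 1 − ½ × 1.12 = 1 − 0.560 = 0.44000

0.440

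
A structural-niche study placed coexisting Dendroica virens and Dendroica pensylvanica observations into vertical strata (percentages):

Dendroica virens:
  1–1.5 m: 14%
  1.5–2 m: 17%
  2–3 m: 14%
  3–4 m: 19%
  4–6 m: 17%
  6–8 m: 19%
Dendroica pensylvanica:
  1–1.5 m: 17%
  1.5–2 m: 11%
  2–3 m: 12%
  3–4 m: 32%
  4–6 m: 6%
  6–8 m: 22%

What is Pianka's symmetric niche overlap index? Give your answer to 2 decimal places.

0.91

Convert percentages to proportions (divide by 100).
Σ p₁ᵢp₂ᵢ = 0.0238 + 0.0187 + 0.0168 + 0.0608 + 0.0102 + 0.0418 = 0.1721
Σp_1ᵢ² = 0.14² + 0.17² + 0.14² + 0.19² + 0.17² + 0.19² = 0.0196 + 0.0289 + 0.0196 + 0.0361 + 0.0289 + 0.0361 = 0.1692
Σp_2ᵢ² = 0.17² + 0.11² + 0.12² + 0.32² + 0.06² + 0.22² = 0.0289 + 0.0121 + 0.0144 + 0.1024 + 0.0036 + 0.0484 = 0.2098
O = 0.1721 / √(0.1692 × 0.2098) = 0.1721 / 0.18841 = 0.9134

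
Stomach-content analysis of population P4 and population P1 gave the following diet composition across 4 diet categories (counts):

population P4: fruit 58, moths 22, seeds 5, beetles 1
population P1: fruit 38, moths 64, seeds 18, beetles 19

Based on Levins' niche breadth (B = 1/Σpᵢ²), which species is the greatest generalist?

Proportions for population P4 (n=86): 58/86=0.6744, 22/86=0.2558, 5/86=0.0581, 1/86=0.0116
Proportions for population P1 (n=139): 38/139=0.2734, 64/139=0.4604, 18/139=0.1295, 19/139=0.1367
Σp_P4ᵢ² = 0.6744² + 0.2558² + 0.0581² + 0.0116² = 0.454815 + 0.065434 + 0.003376 + 0.000135 = 0.523760
B_P4 = 1 / 0.523760 = 1.9093
Σp_P1ᵢ² = 0.2734² + 0.4604² + 0.1295² + 0.1367² = 0.074748 + 0.211968 + 0.016770 + 0.018687 = 0.322173
B_P1 = 1 / 0.322173 = 3.1039
Highest B → broadest niche (most generalist): population P1 (B = 3.10).

population P1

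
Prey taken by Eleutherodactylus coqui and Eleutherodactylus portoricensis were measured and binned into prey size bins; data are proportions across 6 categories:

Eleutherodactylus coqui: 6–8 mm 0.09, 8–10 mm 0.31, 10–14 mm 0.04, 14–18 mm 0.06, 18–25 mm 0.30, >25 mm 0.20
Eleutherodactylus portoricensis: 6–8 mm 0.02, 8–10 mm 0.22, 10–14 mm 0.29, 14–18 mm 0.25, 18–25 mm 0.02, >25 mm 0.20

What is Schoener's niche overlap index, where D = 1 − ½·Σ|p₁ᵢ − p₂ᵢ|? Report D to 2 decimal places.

0.56

Σ|p₁ᵢ − p₂ᵢ| = 0.07 + 0.09 + 0.25 + 0.19 + 0.28 + 0.00 = 0.88
D = 1 − ½ × 0.88 = 1 − 0.440 = 0.5600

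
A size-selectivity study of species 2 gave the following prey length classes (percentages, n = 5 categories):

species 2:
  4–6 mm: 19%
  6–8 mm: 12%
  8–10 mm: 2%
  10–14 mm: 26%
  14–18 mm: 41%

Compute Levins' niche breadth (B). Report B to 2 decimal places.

Convert percentages to proportions (divide by 100).
Σpᵢ² = 0.19² + 0.12² + 0.02² + 0.26² + 0.41² = 0.0361 + 0.0144 + 0.0004 + 0.0676 + 0.1681 = 0.2866
B = 1 / 0.2866 = 3.4892

3.49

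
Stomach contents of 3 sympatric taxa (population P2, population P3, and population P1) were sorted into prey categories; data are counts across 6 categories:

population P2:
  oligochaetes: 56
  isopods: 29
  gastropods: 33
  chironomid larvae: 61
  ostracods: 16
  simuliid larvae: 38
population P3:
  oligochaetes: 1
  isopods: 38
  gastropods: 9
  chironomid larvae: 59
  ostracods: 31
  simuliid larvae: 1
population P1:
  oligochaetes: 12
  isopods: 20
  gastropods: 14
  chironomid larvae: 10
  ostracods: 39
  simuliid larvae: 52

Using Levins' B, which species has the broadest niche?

population P2

Proportions for population P2 (n=233): 56/233=0.2403, 29/233=0.1245, 33/233=0.1416, 61/233=0.2618, 16/233=0.0687, 38/233=0.1631
Proportions for population P3 (n=139): 1/139=0.0072, 38/139=0.2734, 9/139=0.0647, 59/139=0.4245, 31/139=0.2230, 1/139=0.0072
Proportions for population P1 (n=147): 12/147=0.0816, 20/147=0.1361, 14/147=0.0952, 10/147=0.0680, 39/147=0.2653, 52/147=0.3537
Σp_P2ᵢ² = 0.2403² + 0.1245² + 0.1416² + 0.2618² + 0.0687² + 0.1631² = 0.057744 + 0.015500 + 0.020051 + 0.068539 + 0.004720 + 0.026602 = 0.193156
B_P2 = 1 / 0.193156 = 5.1772
Σp_P3ᵢ² = 0.0072² + 0.2734² + 0.0647² + 0.4245² + 0.2230² + 0.0072² = 0.000052 + 0.074748 + 0.004186 + 0.180200 + 0.049729 + 0.000052 = 0.308967
B_P3 = 1 / 0.308967 = 3.2366
Σp_P1ᵢ² = 0.0816² + 0.1361² + 0.0952² + 0.0680² + 0.2653² + 0.3537² = 0.006659 + 0.018523 + 0.009063 + 0.004624 + 0.070384 + 0.125104 = 0.234357
B_P1 = 1 / 0.234357 = 4.2670
Highest B → broadest niche (most generalist): population P2 (B = 5.18).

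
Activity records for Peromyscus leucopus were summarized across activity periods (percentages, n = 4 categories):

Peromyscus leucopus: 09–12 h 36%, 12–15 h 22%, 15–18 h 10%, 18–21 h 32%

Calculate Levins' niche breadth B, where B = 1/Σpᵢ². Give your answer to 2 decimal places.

Convert percentages to proportions (divide by 100).
Σpᵢ² = 0.36² + 0.22² + 0.10² + 0.32² = 0.1296 + 0.0484 + 0.0100 + 0.1024 = 0.2904
B = 1 / 0.2904 = 3.4435

3.44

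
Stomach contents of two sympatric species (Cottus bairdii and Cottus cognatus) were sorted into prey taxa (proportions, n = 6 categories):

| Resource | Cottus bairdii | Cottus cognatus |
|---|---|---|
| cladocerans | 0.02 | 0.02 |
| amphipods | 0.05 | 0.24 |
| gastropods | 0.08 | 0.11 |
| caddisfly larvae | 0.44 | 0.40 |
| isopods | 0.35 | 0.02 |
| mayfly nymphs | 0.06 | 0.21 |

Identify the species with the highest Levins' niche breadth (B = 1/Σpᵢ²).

Cottus cognatus

Σp_bairᵢ² = 0.02² + 0.05² + 0.08² + 0.44² + 0.35² + 0.06² = 0.0004 + 0.0025 + 0.0064 + 0.1936 + 0.1225 + 0.0036 = 0.3290
B_bair = 1 / 0.3290 = 3.0395
Σp_cognᵢ² = 0.02² + 0.24² + 0.11² + 0.40² + 0.02² + 0.21² = 0.0004 + 0.0576 + 0.0121 + 0.1600 + 0.0004 + 0.0441 = 0.2746
B_cogn = 1 / 0.2746 = 3.6417
Highest B → broadest niche (most generalist): Cottus cognatus (B = 3.64).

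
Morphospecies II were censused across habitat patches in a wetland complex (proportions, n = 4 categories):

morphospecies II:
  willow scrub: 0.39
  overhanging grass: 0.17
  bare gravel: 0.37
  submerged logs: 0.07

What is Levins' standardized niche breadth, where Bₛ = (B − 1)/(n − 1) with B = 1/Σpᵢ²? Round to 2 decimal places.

0.70

Σpᵢ² = 0.39² + 0.17² + 0.37² + 0.07² = 0.1521 + 0.0289 + 0.1369 + 0.0049 = 0.3228
B = 1 / 0.3228 = 3.0979
Bₛ = (B − 1)/(n − 1) = (3.0979 − 1)/(4 − 1) = 2.0979/3 = 0.6993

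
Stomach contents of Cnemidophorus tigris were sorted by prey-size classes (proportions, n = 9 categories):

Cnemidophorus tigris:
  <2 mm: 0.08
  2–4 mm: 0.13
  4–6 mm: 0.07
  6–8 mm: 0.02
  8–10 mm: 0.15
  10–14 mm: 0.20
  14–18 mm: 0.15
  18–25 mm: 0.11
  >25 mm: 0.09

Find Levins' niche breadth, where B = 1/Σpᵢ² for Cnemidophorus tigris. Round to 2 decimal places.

Σpᵢ² = 0.08² + 0.13² + 0.07² + 0.02² + 0.15² + 0.20² + 0.15² + 0.11² + 0.09² = 0.0064 + 0.0169 + 0.0049 + 0.0004 + 0.0225 + 0.0400 + 0.0225 + 0.0121 + 0.0081 = 0.1338
B = 1 / 0.1338 = 7.4738

7.47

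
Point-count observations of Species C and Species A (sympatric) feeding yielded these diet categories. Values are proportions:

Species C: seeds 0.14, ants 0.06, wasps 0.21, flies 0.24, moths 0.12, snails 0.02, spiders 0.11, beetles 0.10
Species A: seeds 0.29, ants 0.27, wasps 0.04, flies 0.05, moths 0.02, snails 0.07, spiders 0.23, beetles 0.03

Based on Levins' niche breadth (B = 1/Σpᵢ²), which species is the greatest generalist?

Σp_Cᵢ² = 0.14² + 0.06² + 0.21² + 0.24² + 0.12² + 0.02² + 0.11² + 0.10² = 0.0196 + 0.0036 + 0.0441 + 0.0576 + 0.0144 + 0.0004 + 0.0121 + 0.0100 = 0.1618
B_C = 1 / 0.1618 = 6.1805
Σp_Aᵢ² = 0.29² + 0.27² + 0.04² + 0.05² + 0.02² + 0.07² + 0.23² + 0.03² = 0.0841 + 0.0729 + 0.0016 + 0.0025 + 0.0004 + 0.0049 + 0.0529 + 0.0009 = 0.2202
B_A = 1 / 0.2202 = 4.5413
Highest B → broadest niche (most generalist): Species C (B = 6.18).

Species C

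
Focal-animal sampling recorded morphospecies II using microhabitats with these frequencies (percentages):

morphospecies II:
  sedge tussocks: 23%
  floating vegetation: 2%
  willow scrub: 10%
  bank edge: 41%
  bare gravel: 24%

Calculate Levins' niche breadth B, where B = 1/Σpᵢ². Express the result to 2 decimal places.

Convert percentages to proportions (divide by 100).
Σpᵢ² = 0.23² + 0.02² + 0.10² + 0.41² + 0.24² = 0.0529 + 0.0004 + 0.0100 + 0.1681 + 0.0576 = 0.2890
B = 1 / 0.2890 = 3.4602

3.46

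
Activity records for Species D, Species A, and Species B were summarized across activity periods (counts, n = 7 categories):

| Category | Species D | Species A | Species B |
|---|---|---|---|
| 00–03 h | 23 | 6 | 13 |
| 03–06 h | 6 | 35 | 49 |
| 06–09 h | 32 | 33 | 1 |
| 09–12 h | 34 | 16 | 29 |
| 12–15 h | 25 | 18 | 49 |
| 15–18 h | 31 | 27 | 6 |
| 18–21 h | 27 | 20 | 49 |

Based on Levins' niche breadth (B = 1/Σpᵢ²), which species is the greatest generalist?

Proportions for Species D (n=178): 23/178=0.1292, 6/178=0.0337, 32/178=0.1798, 34/178=0.1910, 25/178=0.1404, 31/178=0.1742, 27/178=0.1517
Proportions for Species A (n=155): 6/155=0.0387, 35/155=0.2258, 33/155=0.2129, 16/155=0.1032, 18/155=0.1161, 27/155=0.1742, 20/155=0.1290
Proportions for Species B (n=196): 13/196=0.0663, 49/196=0.2500, 1/196=0.0051, 29/196=0.1480, 49/196=0.2500, 6/196=0.0306, 49/196=0.2500
Σp_Dᵢ² = 0.1292² + 0.0337² + 0.1798² + 0.1910² + 0.1404² + 0.1742² + 0.1517² = 0.016693 + 0.001136 + 0.032328 + 0.036481 + 0.019712 + 0.030346 + 0.023013 = 0.159709
B_D = 1 / 0.159709 = 6.2614
Σp_Aᵢ² = 0.0387² + 0.2258² + 0.2129² + 0.1032² + 0.1161² + 0.1742² + 0.1290² = 0.001498 + 0.050986 + 0.045326 + 0.010650 + 0.013479 + 0.030346 + 0.016641 = 0.168926
B_A = 1 / 0.168926 = 5.9198
Σp_Bᵢ² = 0.0663² + 0.2500² + 0.0051² + 0.1480² + 0.2500² + 0.0306² + 0.2500² = 0.004396 + 0.062500 + 0.000026 + 0.021904 + 0.062500 + 0.000936 + 0.062500 = 0.214762
B_B = 1 / 0.214762 = 4.6563
Highest B → broadest niche (most generalist): Species D (B = 6.26).

Species D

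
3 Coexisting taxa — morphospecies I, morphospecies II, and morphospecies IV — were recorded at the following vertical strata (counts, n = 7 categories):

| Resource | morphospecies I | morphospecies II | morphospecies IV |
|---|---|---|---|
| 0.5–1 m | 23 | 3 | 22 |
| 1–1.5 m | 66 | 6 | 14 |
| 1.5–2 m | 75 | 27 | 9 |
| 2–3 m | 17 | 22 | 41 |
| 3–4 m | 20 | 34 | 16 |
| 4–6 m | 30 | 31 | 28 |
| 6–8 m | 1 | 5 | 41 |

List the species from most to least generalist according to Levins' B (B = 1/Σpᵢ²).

Proportions for morphospecies I (n=232): 23/232=0.0991, 66/232=0.2845, 75/232=0.3233, 17/232=0.0733, 20/232=0.0862, 30/232=0.1293, 1/232=0.0043
Proportions for morphospecies II (n=128): 3/128=0.0234, 6/128=0.0469, 27/128=0.2109, 22/128=0.1719, 34/128=0.2656, 31/128=0.2422, 5/128=0.0391
Proportions for morphospecies IV (n=171): 22/171=0.1287, 14/171=0.0819, 9/171=0.0526, 41/171=0.2398, 16/171=0.0936, 28/171=0.1637, 41/171=0.2398
Σp_Iᵢ² = 0.0991² + 0.2845² + 0.3233² + 0.0733² + 0.0862² + 0.1293² + 0.0043² = 0.009821 + 0.080940 + 0.104523 + 0.005373 + 0.007430 + 0.016718 + 0.000018 = 0.224823
B_I = 1 / 0.224823 = 4.4479
Σp_IIᵢ² = 0.0234² + 0.0469² + 0.2109² + 0.1719² + 0.2656² + 0.2422² + 0.0391² = 0.000548 + 0.002200 + 0.044479 + 0.029550 + 0.070543 + 0.058661 + 0.001529 = 0.207510
B_II = 1 / 0.207510 = 4.8190
Σp_IVᵢ² = 0.1287² + 0.0819² + 0.0526² + 0.2398² + 0.0936² + 0.1637² + 0.2398² = 0.016564 + 0.006708 + 0.002767 + 0.057504 + 0.008761 + 0.026798 + 0.057504 = 0.176606
B_IV = 1 / 0.176606 = 5.6623
Ranking by B (broadest → narrowest): morphospecies IV (5.66) > morphospecies II (4.82) > morphospecies I (4.45)

morphospecies IV > morphospecies II > morphospecies I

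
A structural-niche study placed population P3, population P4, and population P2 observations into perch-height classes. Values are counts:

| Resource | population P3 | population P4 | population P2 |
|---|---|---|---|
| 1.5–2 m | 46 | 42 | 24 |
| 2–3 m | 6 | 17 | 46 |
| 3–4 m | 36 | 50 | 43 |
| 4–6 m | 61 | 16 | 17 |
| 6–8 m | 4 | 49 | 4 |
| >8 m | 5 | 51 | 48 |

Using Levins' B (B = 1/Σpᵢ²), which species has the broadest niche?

Proportions for population P3 (n=158): 46/158=0.2911, 6/158=0.0380, 36/158=0.2278, 61/158=0.3861, 4/158=0.0253, 5/158=0.0316
Proportions for population P4 (n=225): 42/225=0.1867, 17/225=0.0756, 50/225=0.2222, 16/225=0.0711, 49/225=0.2178, 51/225=0.2267
Proportions for population P2 (n=182): 24/182=0.1319, 46/182=0.2527, 43/182=0.2363, 17/182=0.0934, 4/182=0.0220, 48/182=0.2637
Σp_P3ᵢ² = 0.2911² + 0.0380² + 0.2278² + 0.3861² + 0.0253² + 0.0316² = 0.084739 + 0.001444 + 0.051893 + 0.149073 + 0.000640 + 0.000999 = 0.288788
B_P3 = 1 / 0.288788 = 3.4627
Σp_P4ᵢ² = 0.1867² + 0.0756² + 0.2222² + 0.0711² + 0.2178² + 0.2267² = 0.034857 + 0.005715 + 0.049373 + 0.005055 + 0.047437 + 0.051393 = 0.193830
B_P4 = 1 / 0.193830 = 5.1592
Σp_P2ᵢ² = 0.1319² + 0.2527² + 0.2363² + 0.0934² + 0.0220² + 0.2637² = 0.017398 + 0.063857 + 0.055838 + 0.008724 + 0.000484 + 0.069538 = 0.215839
B_P2 = 1 / 0.215839 = 4.6331
Highest B → broadest niche (most generalist): population P4 (B = 5.16).

population P4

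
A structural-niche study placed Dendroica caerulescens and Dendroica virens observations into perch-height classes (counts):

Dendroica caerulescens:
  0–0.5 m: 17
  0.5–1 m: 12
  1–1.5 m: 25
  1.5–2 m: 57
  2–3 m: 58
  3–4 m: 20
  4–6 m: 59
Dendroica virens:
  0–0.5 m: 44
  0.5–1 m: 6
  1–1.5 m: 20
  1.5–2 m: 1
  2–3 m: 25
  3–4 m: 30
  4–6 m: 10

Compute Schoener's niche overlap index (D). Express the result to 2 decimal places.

Proportions for Dendroica caerulescens (n=248): 17/248=0.0685, 12/248=0.0484, 25/248=0.1008, 57/248=0.2298, 58/248=0.2339, 20/248=0.0806, 59/248=0.2379
Proportions for Dendroica virens (n=136): 44/136=0.3235, 6/136=0.0441, 20/136=0.1471, 1/136=0.0074, 25/136=0.1838, 30/136=0.2206, 10/136=0.0735
Σ|p₁ᵢ − p₂ᵢ| = 0.2550 + 0.0043 + 0.0463 + 0.2224 + 0.0501 + 0.1400 + 0.1644 = 0.8825
D = 1 − ½ × 0.8825 = 1 − 0.44125 = 0.55875

0.56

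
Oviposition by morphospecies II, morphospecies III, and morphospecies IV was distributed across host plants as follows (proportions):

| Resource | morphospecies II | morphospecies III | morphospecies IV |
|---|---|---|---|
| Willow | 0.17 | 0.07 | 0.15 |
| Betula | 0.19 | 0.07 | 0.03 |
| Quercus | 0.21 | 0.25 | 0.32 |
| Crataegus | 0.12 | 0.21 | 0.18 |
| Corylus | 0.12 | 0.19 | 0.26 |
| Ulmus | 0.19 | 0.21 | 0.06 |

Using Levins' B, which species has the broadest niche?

Σp_IIᵢ² = 0.17² + 0.19² + 0.21² + 0.12² + 0.12² + 0.19² = 0.0289 + 0.0361 + 0.0441 + 0.0144 + 0.0144 + 0.0361 = 0.1740
B_II = 1 / 0.1740 = 5.7471
Σp_IIIᵢ² = 0.07² + 0.07² + 0.25² + 0.21² + 0.19² + 0.21² = 0.0049 + 0.0049 + 0.0625 + 0.0441 + 0.0361 + 0.0441 = 0.1966
B_III = 1 / 0.1966 = 5.0865
Σp_IVᵢ² = 0.15² + 0.03² + 0.32² + 0.18² + 0.26² + 0.06² = 0.0225 + 0.0009 + 0.1024 + 0.0324 + 0.0676 + 0.0036 = 0.2294
B_IV = 1 / 0.2294 = 4.3592
Highest B → broadest niche (most generalist): morphospecies II (B = 5.75).

morphospecies II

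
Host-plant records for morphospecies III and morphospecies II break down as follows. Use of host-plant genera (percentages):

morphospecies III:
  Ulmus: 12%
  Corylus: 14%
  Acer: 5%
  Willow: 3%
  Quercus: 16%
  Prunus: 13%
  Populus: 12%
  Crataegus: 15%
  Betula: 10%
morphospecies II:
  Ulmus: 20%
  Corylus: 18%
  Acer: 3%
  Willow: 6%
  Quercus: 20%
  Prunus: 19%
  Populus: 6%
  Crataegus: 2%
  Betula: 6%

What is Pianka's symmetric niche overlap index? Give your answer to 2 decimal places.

0.88

Convert percentages to proportions (divide by 100).
Σ p₁ᵢp₂ᵢ = 0.0240 + 0.0252 + 0.0015 + 0.0018 + 0.0320 + 0.0247 + 0.0072 + 0.0030 + 0.0060 = 0.1254
Σp_1ᵢ² = 0.12² + 0.14² + 0.05² + 0.03² + 0.16² + 0.13² + 0.12² + 0.15² + 0.10² = 0.0144 + 0.0196 + 0.0025 + 0.0009 + 0.0256 + 0.0169 + 0.0144 + 0.0225 + 0.0100 = 0.1268
Σp_2ᵢ² = 0.20² + 0.18² + 0.03² + 0.06² + 0.20² + 0.19² + 0.06² + 0.02² + 0.06² = 0.0400 + 0.0324 + 0.0009 + 0.0036 + 0.0400 + 0.0361 + 0.0036 + 0.0004 + 0.0036 = 0.1606
O = 0.1254 / √(0.1268 × 0.1606) = 0.1254 / 0.14270 = 0.8788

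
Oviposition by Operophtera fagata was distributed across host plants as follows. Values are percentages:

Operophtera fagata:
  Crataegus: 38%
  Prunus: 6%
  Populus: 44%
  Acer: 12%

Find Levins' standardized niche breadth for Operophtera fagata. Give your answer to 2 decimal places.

Convert percentages to proportions (divide by 100).
Σpᵢ² = 0.38² + 0.06² + 0.44² + 0.12² = 0.1444 + 0.0036 + 0.1936 + 0.0144 = 0.3560
B = 1 / 0.3560 = 2.8090
Bₛ = (B − 1)/(n − 1) = (2.8090 − 1)/(4 − 1) = 1.8090/3 = 0.6030

0.60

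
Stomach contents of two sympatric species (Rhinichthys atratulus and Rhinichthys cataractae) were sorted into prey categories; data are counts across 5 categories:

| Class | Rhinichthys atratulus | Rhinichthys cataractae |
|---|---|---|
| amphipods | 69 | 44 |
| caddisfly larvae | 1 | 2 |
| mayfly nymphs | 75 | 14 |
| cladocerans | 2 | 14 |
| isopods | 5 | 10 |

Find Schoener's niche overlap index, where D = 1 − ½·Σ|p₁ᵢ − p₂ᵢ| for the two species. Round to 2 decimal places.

Proportions for Rhinichthys atratulus (n=152): 69/152=0.4539, 1/152=0.0066, 75/152=0.4934, 2/152=0.0132, 5/152=0.0329
Proportions for Rhinichthys cataractae (n=84): 44/84=0.5238, 2/84=0.0238, 14/84=0.1667, 14/84=0.1667, 10/84=0.1190
Σ|p₁ᵢ − p₂ᵢ| = 0.0699 + 0.0172 + 0.3267 + 0.1535 + 0.0861 = 0.6534
D = 1 − ½ × 0.6534 = 1 − 0.32670 = 0.67330

0.67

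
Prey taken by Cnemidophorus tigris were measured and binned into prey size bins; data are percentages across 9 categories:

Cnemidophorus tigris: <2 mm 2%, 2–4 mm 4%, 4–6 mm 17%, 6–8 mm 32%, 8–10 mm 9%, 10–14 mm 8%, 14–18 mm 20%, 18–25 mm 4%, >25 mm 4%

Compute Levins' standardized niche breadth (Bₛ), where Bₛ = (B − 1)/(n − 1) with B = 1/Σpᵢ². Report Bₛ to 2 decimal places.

Convert percentages to proportions (divide by 100).
Σpᵢ² = 0.02² + 0.04² + 0.17² + 0.32² + 0.09² + 0.08² + 0.20² + 0.04² + 0.04² = 0.0004 + 0.0016 + 0.0289 + 0.1024 + 0.0081 + 0.0064 + 0.0400 + 0.0016 + 0.0016 = 0.1910
B = 1 / 0.1910 = 5.2356
Bₛ = (B − 1)/(n − 1) = (5.2356 − 1)/(9 − 1) = 4.2356/8 = 0.5295

0.53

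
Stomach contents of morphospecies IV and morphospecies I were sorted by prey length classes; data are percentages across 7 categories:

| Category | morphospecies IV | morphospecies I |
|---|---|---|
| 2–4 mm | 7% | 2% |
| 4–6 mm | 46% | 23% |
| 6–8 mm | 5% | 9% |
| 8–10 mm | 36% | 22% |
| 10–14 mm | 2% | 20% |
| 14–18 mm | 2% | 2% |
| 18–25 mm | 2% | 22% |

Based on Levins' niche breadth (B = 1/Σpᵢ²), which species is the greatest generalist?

morphospecies I

Convert percentages to proportions (divide by 100).
Σp_IVᵢ² = 0.07² + 0.46² + 0.05² + 0.36² + 0.02² + 0.02² + 0.02² = 0.0049 + 0.2116 + 0.0025 + 0.1296 + 0.0004 + 0.0004 + 0.0004 = 0.3498
B_IV = 1 / 0.3498 = 2.8588
Σp_Iᵢ² = 0.02² + 0.23² + 0.09² + 0.22² + 0.20² + 0.02² + 0.22² = 0.0004 + 0.0529 + 0.0081 + 0.0484 + 0.0400 + 0.0004 + 0.0484 = 0.1986
B_I = 1 / 0.1986 = 5.0352
Highest B → broadest niche (most generalist): morphospecies I (B = 5.04).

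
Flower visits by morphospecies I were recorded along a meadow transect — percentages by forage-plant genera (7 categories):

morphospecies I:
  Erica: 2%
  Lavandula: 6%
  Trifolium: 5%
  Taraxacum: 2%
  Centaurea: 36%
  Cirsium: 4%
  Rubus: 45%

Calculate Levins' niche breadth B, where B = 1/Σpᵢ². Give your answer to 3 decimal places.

Convert percentages to proportions (divide by 100).
Σpᵢ² = 0.02² + 0.06² + 0.05² + 0.02² + 0.36² + 0.04² + 0.45² = 0.0004 + 0.0036 + 0.0025 + 0.0004 + 0.1296 + 0.0016 + 0.2025 = 0.3406
B = 1 / 0.3406 = 2.93600

2.936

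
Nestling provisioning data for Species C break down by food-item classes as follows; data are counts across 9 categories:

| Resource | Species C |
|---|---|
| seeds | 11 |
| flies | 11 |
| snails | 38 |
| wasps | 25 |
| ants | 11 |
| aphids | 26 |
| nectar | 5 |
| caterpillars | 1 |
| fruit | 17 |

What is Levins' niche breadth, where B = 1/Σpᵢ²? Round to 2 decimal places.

6.14

Proportions for Species C (n=145): 11/145=0.0759, 11/145=0.0759, 38/145=0.2621, 25/145=0.1724, 11/145=0.0759, 26/145=0.1793, 5/145=0.0345, 1/145=0.0069, 17/145=0.1172
Σpᵢ² = 0.0759² + 0.0759² + 0.2621² + 0.1724² + 0.0759² + 0.1793² + 0.0345² + 0.0069² + 0.1172² = 0.005761 + 0.005761 + 0.068696 + 0.029722 + 0.005761 + 0.032148 + 0.001190 + 0.000048 + 0.013736 = 0.162823
B = 1 / 0.162823 = 6.1416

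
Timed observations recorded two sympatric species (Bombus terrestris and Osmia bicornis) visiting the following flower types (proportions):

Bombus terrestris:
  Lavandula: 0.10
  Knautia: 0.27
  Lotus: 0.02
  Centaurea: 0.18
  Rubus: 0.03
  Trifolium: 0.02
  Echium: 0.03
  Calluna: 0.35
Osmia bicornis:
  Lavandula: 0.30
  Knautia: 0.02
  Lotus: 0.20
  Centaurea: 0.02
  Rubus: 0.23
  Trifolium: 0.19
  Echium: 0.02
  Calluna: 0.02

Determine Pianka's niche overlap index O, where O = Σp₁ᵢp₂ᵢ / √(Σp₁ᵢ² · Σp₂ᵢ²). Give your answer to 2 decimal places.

Σ p₁ᵢp₂ᵢ = 0.0300 + 0.0054 + 0.0040 + 0.0036 + 0.0069 + 0.0038 + 0.0006 + 0.0070 = 0.0613
Σp_1ᵢ² = 0.10² + 0.27² + 0.02² + 0.18² + 0.03² + 0.02² + 0.03² + 0.35² = 0.0100 + 0.0729 + 0.0004 + 0.0324 + 0.0009 + 0.0004 + 0.0009 + 0.1225 = 0.2404
Σp_2ᵢ² = 0.30² + 0.02² + 0.20² + 0.02² + 0.23² + 0.19² + 0.02² + 0.02² = 0.0900 + 0.0004 + 0.0400 + 0.0004 + 0.0529 + 0.0361 + 0.0004 + 0.0004 = 0.2206
O = 0.0613 / √(0.2404 × 0.2206) = 0.0613 / 0.23029 = 0.2662

0.27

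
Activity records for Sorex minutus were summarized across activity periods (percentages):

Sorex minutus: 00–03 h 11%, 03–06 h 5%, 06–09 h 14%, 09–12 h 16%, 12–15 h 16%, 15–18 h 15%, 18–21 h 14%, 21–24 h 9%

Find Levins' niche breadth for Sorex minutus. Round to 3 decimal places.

Convert percentages to proportions (divide by 100).
Σpᵢ² = 0.11² + 0.05² + 0.14² + 0.16² + 0.16² + 0.15² + 0.14² + 0.09² = 0.0121 + 0.0025 + 0.0196 + 0.0256 + 0.0256 + 0.0225 + 0.0196 + 0.0081 = 0.1356
B = 1 / 0.1356 = 7.37463

7.375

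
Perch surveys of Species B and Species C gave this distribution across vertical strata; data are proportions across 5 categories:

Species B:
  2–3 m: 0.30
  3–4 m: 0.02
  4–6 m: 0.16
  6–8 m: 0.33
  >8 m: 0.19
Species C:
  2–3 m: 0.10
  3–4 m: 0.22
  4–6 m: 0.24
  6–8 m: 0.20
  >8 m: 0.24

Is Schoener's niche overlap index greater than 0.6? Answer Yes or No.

Yes

Σ|p₁ᵢ − p₂ᵢ| = 0.20 + 0.20 + 0.08 + 0.13 + 0.05 = 0.66
D = 1 − ½ × 0.66 = 1 − 0.330 = 0.6700
D = 0.6700 > 0.6 → Yes.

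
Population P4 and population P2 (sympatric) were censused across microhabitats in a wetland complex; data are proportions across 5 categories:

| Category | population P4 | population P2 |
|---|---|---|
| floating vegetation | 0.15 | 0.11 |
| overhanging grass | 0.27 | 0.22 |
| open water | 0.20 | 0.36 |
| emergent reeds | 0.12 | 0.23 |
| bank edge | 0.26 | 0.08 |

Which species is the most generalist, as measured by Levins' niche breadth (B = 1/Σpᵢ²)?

Σp_P4ᵢ² = 0.15² + 0.27² + 0.20² + 0.12² + 0.26² = 0.0225 + 0.0729 + 0.0400 + 0.0144 + 0.0676 = 0.2174
B_P4 = 1 / 0.2174 = 4.5998
Σp_P2ᵢ² = 0.11² + 0.22² + 0.36² + 0.23² + 0.08² = 0.0121 + 0.0484 + 0.1296 + 0.0529 + 0.0064 = 0.2494
B_P2 = 1 / 0.2494 = 4.0096
Highest B → broadest niche (most generalist): population P4 (B = 4.60).

population P4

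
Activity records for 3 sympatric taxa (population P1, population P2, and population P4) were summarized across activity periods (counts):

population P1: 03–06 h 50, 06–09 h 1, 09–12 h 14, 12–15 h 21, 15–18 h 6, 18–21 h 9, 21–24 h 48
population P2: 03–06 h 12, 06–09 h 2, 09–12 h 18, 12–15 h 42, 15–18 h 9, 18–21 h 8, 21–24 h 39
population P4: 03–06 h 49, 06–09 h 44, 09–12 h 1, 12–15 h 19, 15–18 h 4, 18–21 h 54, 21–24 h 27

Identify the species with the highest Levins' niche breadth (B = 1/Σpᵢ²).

population P4

Proportions for population P1 (n=149): 50/149=0.3356, 1/149=0.0067, 14/149=0.0940, 21/149=0.1409, 6/149=0.0403, 9/149=0.0604, 48/149=0.3221
Proportions for population P2 (n=130): 12/130=0.0923, 2/130=0.0154, 18/130=0.1385, 42/130=0.3231, 9/130=0.0692, 8/130=0.0615, 39/130=0.3000
Proportions for population P4 (n=198): 49/198=0.2475, 44/198=0.2222, 1/198=0.0051, 19/198=0.0960, 4/198=0.0202, 54/198=0.2727, 27/198=0.1364
Σp_P1ᵢ² = 0.3356² + 0.0067² + 0.0940² + 0.1409² + 0.0403² + 0.0604² + 0.3221² = 0.112627 + 0.000045 + 0.008836 + 0.019853 + 0.001624 + 0.003648 + 0.103748 = 0.250381
B_P1 = 1 / 0.250381 = 3.9939
Σp_P2ᵢ² = 0.0923² + 0.0154² + 0.1385² + 0.3231² + 0.0692² + 0.0615² + 0.3000² = 0.008519 + 0.000237 + 0.019182 + 0.104394 + 0.004789 + 0.003782 + 0.090000 = 0.230903
B_P2 = 1 / 0.230903 = 4.3308
Σp_P4ᵢ² = 0.2475² + 0.2222² + 0.0051² + 0.0960² + 0.0202² + 0.2727² + 0.1364² = 0.061256 + 0.049373 + 0.000026 + 0.009216 + 0.000408 + 0.074365 + 0.018605 = 0.213249
B_P4 = 1 / 0.213249 = 4.6894
Highest B → broadest niche (most generalist): population P4 (B = 4.69).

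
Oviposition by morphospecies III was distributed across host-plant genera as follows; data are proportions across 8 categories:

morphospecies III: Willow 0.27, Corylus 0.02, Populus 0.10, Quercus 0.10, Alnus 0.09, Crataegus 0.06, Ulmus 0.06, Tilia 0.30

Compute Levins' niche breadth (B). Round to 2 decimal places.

5.04

Σpᵢ² = 0.27² + 0.02² + 0.10² + 0.10² + 0.09² + 0.06² + 0.06² + 0.30² = 0.0729 + 0.0004 + 0.0100 + 0.0100 + 0.0081 + 0.0036 + 0.0036 + 0.0900 = 0.1986
B = 1 / 0.1986 = 5.0352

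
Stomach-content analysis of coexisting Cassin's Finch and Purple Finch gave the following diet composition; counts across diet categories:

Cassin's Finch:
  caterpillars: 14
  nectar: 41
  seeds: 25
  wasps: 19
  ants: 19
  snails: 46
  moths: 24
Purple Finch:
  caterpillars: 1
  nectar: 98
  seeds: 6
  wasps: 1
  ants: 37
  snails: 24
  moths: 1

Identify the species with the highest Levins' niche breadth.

Cassin's Finch

Proportions for Cassin's Finch (n=188): 14/188=0.0745, 41/188=0.2181, 25/188=0.1330, 19/188=0.1011, 19/188=0.1011, 46/188=0.2447, 24/188=0.1277
Proportions for Purple Finch (n=168): 1/168=0.0060, 98/168=0.5833, 6/168=0.0357, 1/168=0.0060, 37/168=0.2202, 24/168=0.1429, 1/168=0.0060
Σp_Cassᵢ² = 0.0745² + 0.2181² + 0.1330² + 0.1011² + 0.1011² + 0.2447² + 0.1277² = 0.005550 + 0.047568 + 0.017689 + 0.010221 + 0.010221 + 0.059878 + 0.016307 = 0.167434
B_Cass = 1 / 0.167434 = 5.9725
Σp_Purpᵢ² = 0.0060² + 0.5833² + 0.0357² + 0.0060² + 0.2202² + 0.1429² + 0.0060² = 0.000036 + 0.340239 + 0.001274 + 0.000036 + 0.048488 + 0.020420 + 0.000036 = 0.410529
B_Purp = 1 / 0.410529 = 2.4359
Highest B → broadest niche (most generalist): Cassin's Finch (B = 5.97).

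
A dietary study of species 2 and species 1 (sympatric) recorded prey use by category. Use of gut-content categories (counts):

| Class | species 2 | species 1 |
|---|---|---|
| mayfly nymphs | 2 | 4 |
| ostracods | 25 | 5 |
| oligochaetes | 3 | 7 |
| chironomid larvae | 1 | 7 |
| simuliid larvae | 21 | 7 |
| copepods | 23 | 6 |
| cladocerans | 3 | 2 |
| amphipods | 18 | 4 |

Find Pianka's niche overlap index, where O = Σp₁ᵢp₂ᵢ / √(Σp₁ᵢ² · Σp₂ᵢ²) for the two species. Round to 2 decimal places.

0.76

Proportions for species 2 (n=96): 2/96=0.0208, 25/96=0.2604, 3/96=0.0313, 1/96=0.0104, 21/96=0.2188, 23/96=0.2396, 3/96=0.0313, 18/96=0.1875
Proportions for species 1 (n=42): 4/42=0.0952, 5/42=0.1190, 7/42=0.1667, 7/42=0.1667, 7/42=0.1667, 6/42=0.1429, 2/42=0.0476, 4/42=0.0952
Σ p₁ᵢp₂ᵢ = 0.001980 + 0.030988 + 0.005218 + 0.001734 + 0.036474 + 0.034239 + 0.001490 + 0.017850 = 0.129973
Σp_1ᵢ² = 0.0208² + 0.2604² + 0.0313² + 0.0104² + 0.2188² + 0.2396² + 0.0313² + 0.1875² = 0.000433 + 0.067808 + 0.000980 + 0.000108 + 0.047873 + 0.057408 + 0.000980 + 0.035156 = 0.210746
Σp_2ᵢ² = 0.0952² + 0.1190² + 0.1667² + 0.1667² + 0.1667² + 0.1429² + 0.0476² + 0.0952² = 0.009063 + 0.014161 + 0.027789 + 0.027789 + 0.027789 + 0.020420 + 0.002266 + 0.009063 = 0.138340
O = 0.129973 / √(0.210746 × 0.138340) = 0.129973 / 0.1707472 = 0.7612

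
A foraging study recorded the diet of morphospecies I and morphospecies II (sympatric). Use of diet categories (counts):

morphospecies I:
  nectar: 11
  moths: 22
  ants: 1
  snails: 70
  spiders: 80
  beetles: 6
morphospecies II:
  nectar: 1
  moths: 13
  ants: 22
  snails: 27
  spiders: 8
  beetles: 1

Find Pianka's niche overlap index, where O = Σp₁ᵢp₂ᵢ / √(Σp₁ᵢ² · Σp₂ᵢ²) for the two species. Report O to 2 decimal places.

0.69

Proportions for morphospecies I (n=190): 11/190=0.0579, 22/190=0.1158, 1/190=0.0053, 70/190=0.3684, 80/190=0.4211, 6/190=0.0316
Proportions for morphospecies II (n=72): 1/72=0.0139, 13/72=0.1806, 22/72=0.3056, 27/72=0.3750, 8/72=0.1111, 1/72=0.0139
Σ p₁ᵢp₂ᵢ = 0.000805 + 0.020913 + 0.001620 + 0.138150 + 0.046784 + 0.000439 = 0.208711
Σp_1ᵢ² = 0.0579² + 0.1158² + 0.0053² + 0.3684² + 0.4211² + 0.0316² = 0.003352 + 0.013410 + 0.000028 + 0.135719 + 0.177325 + 0.000999 = 0.330833
Σp_2ᵢ² = 0.0139² + 0.1806² + 0.3056² + 0.3750² + 0.1111² + 0.0139² = 0.000193 + 0.032616 + 0.093391 + 0.140625 + 0.012343 + 0.000193 = 0.279361
O = 0.208711 / √(0.330833 × 0.279361) = 0.208711 / 0.3040096 = 0.6865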